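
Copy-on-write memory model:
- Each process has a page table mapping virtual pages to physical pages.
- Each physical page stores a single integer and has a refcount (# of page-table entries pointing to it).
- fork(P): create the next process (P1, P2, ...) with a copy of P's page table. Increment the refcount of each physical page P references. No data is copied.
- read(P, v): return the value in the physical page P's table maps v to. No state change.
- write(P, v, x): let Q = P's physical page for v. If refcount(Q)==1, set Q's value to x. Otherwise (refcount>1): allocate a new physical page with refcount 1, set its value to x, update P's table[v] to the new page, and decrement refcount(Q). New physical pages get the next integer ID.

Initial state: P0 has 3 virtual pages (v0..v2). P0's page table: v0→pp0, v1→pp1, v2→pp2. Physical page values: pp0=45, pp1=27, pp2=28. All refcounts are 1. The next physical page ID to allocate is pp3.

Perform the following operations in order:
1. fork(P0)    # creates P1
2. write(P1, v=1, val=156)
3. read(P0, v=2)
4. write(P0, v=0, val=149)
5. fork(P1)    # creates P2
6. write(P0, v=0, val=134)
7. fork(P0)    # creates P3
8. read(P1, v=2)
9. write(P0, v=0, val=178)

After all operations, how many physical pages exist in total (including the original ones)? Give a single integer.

Op 1: fork(P0) -> P1. 3 ppages; refcounts: pp0:2 pp1:2 pp2:2
Op 2: write(P1, v1, 156). refcount(pp1)=2>1 -> COPY to pp3. 4 ppages; refcounts: pp0:2 pp1:1 pp2:2 pp3:1
Op 3: read(P0, v2) -> 28. No state change.
Op 4: write(P0, v0, 149). refcount(pp0)=2>1 -> COPY to pp4. 5 ppages; refcounts: pp0:1 pp1:1 pp2:2 pp3:1 pp4:1
Op 5: fork(P1) -> P2. 5 ppages; refcounts: pp0:2 pp1:1 pp2:3 pp3:2 pp4:1
Op 6: write(P0, v0, 134). refcount(pp4)=1 -> write in place. 5 ppages; refcounts: pp0:2 pp1:1 pp2:3 pp3:2 pp4:1
Op 7: fork(P0) -> P3. 5 ppages; refcounts: pp0:2 pp1:2 pp2:4 pp3:2 pp4:2
Op 8: read(P1, v2) -> 28. No state change.
Op 9: write(P0, v0, 178). refcount(pp4)=2>1 -> COPY to pp5. 6 ppages; refcounts: pp0:2 pp1:2 pp2:4 pp3:2 pp4:1 pp5:1

Answer: 6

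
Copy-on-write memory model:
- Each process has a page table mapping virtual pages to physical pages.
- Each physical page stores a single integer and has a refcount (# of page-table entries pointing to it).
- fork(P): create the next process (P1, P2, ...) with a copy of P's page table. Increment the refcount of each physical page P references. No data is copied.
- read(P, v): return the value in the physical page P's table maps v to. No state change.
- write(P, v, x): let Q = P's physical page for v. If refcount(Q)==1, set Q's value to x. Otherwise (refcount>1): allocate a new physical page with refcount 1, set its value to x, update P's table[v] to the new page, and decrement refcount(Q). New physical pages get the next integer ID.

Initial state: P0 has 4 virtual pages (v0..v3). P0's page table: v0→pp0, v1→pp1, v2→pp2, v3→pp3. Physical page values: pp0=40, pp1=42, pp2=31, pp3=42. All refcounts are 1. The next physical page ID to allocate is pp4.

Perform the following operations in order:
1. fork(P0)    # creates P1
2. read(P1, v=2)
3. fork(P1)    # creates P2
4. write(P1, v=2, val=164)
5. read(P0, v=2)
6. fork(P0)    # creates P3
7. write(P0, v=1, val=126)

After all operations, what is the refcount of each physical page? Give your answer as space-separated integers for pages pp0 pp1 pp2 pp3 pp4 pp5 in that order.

Op 1: fork(P0) -> P1. 4 ppages; refcounts: pp0:2 pp1:2 pp2:2 pp3:2
Op 2: read(P1, v2) -> 31. No state change.
Op 3: fork(P1) -> P2. 4 ppages; refcounts: pp0:3 pp1:3 pp2:3 pp3:3
Op 4: write(P1, v2, 164). refcount(pp2)=3>1 -> COPY to pp4. 5 ppages; refcounts: pp0:3 pp1:3 pp2:2 pp3:3 pp4:1
Op 5: read(P0, v2) -> 31. No state change.
Op 6: fork(P0) -> P3. 5 ppages; refcounts: pp0:4 pp1:4 pp2:3 pp3:4 pp4:1
Op 7: write(P0, v1, 126). refcount(pp1)=4>1 -> COPY to pp5. 6 ppages; refcounts: pp0:4 pp1:3 pp2:3 pp3:4 pp4:1 pp5:1

Answer: 4 3 3 4 1 1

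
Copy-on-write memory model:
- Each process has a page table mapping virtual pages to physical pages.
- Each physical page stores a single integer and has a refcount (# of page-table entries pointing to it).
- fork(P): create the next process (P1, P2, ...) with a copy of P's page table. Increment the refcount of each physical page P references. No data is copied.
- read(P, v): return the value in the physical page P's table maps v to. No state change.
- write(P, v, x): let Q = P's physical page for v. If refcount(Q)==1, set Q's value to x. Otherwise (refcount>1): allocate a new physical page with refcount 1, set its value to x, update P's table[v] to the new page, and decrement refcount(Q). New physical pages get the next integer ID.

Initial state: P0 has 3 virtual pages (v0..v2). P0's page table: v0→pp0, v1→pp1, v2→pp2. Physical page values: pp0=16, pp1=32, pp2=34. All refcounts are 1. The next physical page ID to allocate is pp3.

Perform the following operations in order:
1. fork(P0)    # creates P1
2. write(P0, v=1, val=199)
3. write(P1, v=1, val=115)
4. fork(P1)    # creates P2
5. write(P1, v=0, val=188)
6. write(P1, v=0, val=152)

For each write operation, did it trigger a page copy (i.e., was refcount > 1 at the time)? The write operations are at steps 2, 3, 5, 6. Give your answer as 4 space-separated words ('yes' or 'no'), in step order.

Op 1: fork(P0) -> P1. 3 ppages; refcounts: pp0:2 pp1:2 pp2:2
Op 2: write(P0, v1, 199). refcount(pp1)=2>1 -> COPY to pp3. 4 ppages; refcounts: pp0:2 pp1:1 pp2:2 pp3:1
Op 3: write(P1, v1, 115). refcount(pp1)=1 -> write in place. 4 ppages; refcounts: pp0:2 pp1:1 pp2:2 pp3:1
Op 4: fork(P1) -> P2. 4 ppages; refcounts: pp0:3 pp1:2 pp2:3 pp3:1
Op 5: write(P1, v0, 188). refcount(pp0)=3>1 -> COPY to pp4. 5 ppages; refcounts: pp0:2 pp1:2 pp2:3 pp3:1 pp4:1
Op 6: write(P1, v0, 152). refcount(pp4)=1 -> write in place. 5 ppages; refcounts: pp0:2 pp1:2 pp2:3 pp3:1 pp4:1

yes no yes no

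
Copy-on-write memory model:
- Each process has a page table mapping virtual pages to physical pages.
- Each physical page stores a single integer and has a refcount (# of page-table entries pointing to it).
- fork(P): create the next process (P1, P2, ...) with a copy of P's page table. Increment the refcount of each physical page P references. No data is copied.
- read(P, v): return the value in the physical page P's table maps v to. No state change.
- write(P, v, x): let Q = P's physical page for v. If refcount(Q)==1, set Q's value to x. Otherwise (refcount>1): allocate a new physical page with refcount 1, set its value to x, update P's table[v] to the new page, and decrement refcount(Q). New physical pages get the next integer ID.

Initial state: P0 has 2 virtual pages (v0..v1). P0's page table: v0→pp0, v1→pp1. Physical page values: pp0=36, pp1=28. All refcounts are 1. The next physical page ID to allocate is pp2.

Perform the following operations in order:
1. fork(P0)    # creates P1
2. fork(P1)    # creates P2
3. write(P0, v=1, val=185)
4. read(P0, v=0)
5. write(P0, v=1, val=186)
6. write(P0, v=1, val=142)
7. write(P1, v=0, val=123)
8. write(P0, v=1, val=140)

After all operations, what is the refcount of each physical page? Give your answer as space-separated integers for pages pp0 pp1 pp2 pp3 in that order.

Op 1: fork(P0) -> P1. 2 ppages; refcounts: pp0:2 pp1:2
Op 2: fork(P1) -> P2. 2 ppages; refcounts: pp0:3 pp1:3
Op 3: write(P0, v1, 185). refcount(pp1)=3>1 -> COPY to pp2. 3 ppages; refcounts: pp0:3 pp1:2 pp2:1
Op 4: read(P0, v0) -> 36. No state change.
Op 5: write(P0, v1, 186). refcount(pp2)=1 -> write in place. 3 ppages; refcounts: pp0:3 pp1:2 pp2:1
Op 6: write(P0, v1, 142). refcount(pp2)=1 -> write in place. 3 ppages; refcounts: pp0:3 pp1:2 pp2:1
Op 7: write(P1, v0, 123). refcount(pp0)=3>1 -> COPY to pp3. 4 ppages; refcounts: pp0:2 pp1:2 pp2:1 pp3:1
Op 8: write(P0, v1, 140). refcount(pp2)=1 -> write in place. 4 ppages; refcounts: pp0:2 pp1:2 pp2:1 pp3:1

Answer: 2 2 1 1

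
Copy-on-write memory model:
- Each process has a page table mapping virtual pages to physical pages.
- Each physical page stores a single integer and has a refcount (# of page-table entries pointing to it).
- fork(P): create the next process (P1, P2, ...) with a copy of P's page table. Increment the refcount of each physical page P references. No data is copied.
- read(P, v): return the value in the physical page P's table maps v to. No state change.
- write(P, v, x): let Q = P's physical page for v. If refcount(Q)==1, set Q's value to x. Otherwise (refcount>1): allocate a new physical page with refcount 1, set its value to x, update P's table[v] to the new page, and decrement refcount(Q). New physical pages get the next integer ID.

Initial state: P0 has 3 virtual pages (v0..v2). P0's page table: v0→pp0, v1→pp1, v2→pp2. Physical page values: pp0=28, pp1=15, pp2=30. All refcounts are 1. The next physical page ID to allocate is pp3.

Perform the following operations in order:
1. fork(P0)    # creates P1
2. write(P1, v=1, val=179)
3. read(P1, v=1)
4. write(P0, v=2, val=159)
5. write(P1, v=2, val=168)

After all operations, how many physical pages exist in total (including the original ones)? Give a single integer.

Op 1: fork(P0) -> P1. 3 ppages; refcounts: pp0:2 pp1:2 pp2:2
Op 2: write(P1, v1, 179). refcount(pp1)=2>1 -> COPY to pp3. 4 ppages; refcounts: pp0:2 pp1:1 pp2:2 pp3:1
Op 3: read(P1, v1) -> 179. No state change.
Op 4: write(P0, v2, 159). refcount(pp2)=2>1 -> COPY to pp4. 5 ppages; refcounts: pp0:2 pp1:1 pp2:1 pp3:1 pp4:1
Op 5: write(P1, v2, 168). refcount(pp2)=1 -> write in place. 5 ppages; refcounts: pp0:2 pp1:1 pp2:1 pp3:1 pp4:1

Answer: 5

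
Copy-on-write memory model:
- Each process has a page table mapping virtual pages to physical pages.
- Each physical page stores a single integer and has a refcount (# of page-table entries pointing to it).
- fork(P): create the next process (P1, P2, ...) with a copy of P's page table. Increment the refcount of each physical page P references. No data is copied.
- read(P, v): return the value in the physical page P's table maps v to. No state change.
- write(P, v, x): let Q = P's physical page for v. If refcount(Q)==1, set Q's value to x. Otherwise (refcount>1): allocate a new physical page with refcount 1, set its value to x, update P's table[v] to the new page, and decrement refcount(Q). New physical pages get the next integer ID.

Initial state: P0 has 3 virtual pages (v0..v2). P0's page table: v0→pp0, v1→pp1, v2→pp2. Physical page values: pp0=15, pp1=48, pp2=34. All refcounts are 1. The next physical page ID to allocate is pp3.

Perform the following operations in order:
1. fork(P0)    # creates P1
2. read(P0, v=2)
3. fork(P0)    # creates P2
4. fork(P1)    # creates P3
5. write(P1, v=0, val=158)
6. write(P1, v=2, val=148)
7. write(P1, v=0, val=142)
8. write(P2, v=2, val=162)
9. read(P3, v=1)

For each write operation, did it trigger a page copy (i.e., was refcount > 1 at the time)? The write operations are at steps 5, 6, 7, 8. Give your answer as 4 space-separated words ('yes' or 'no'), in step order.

Op 1: fork(P0) -> P1. 3 ppages; refcounts: pp0:2 pp1:2 pp2:2
Op 2: read(P0, v2) -> 34. No state change.
Op 3: fork(P0) -> P2. 3 ppages; refcounts: pp0:3 pp1:3 pp2:3
Op 4: fork(P1) -> P3. 3 ppages; refcounts: pp0:4 pp1:4 pp2:4
Op 5: write(P1, v0, 158). refcount(pp0)=4>1 -> COPY to pp3. 4 ppages; refcounts: pp0:3 pp1:4 pp2:4 pp3:1
Op 6: write(P1, v2, 148). refcount(pp2)=4>1 -> COPY to pp4. 5 ppages; refcounts: pp0:3 pp1:4 pp2:3 pp3:1 pp4:1
Op 7: write(P1, v0, 142). refcount(pp3)=1 -> write in place. 5 ppages; refcounts: pp0:3 pp1:4 pp2:3 pp3:1 pp4:1
Op 8: write(P2, v2, 162). refcount(pp2)=3>1 -> COPY to pp5. 6 ppages; refcounts: pp0:3 pp1:4 pp2:2 pp3:1 pp4:1 pp5:1
Op 9: read(P3, v1) -> 48. No state change.

yes yes no yes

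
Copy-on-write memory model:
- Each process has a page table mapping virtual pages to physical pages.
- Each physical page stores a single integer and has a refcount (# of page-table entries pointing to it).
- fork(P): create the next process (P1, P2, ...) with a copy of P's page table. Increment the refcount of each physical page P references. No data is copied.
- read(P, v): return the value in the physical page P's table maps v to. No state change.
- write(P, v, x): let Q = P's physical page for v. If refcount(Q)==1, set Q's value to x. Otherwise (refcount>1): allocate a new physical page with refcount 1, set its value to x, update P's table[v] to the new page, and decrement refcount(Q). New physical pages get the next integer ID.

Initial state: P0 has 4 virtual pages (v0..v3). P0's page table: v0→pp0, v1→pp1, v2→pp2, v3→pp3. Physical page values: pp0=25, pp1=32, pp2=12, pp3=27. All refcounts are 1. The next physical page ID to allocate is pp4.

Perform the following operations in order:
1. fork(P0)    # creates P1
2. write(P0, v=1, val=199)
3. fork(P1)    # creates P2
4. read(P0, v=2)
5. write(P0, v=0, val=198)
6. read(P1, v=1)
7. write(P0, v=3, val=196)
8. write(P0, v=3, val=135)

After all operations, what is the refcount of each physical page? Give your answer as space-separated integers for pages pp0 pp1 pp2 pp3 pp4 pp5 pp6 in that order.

Op 1: fork(P0) -> P1. 4 ppages; refcounts: pp0:2 pp1:2 pp2:2 pp3:2
Op 2: write(P0, v1, 199). refcount(pp1)=2>1 -> COPY to pp4. 5 ppages; refcounts: pp0:2 pp1:1 pp2:2 pp3:2 pp4:1
Op 3: fork(P1) -> P2. 5 ppages; refcounts: pp0:3 pp1:2 pp2:3 pp3:3 pp4:1
Op 4: read(P0, v2) -> 12. No state change.
Op 5: write(P0, v0, 198). refcount(pp0)=3>1 -> COPY to pp5. 6 ppages; refcounts: pp0:2 pp1:2 pp2:3 pp3:3 pp4:1 pp5:1
Op 6: read(P1, v1) -> 32. No state change.
Op 7: write(P0, v3, 196). refcount(pp3)=3>1 -> COPY to pp6. 7 ppages; refcounts: pp0:2 pp1:2 pp2:3 pp3:2 pp4:1 pp5:1 pp6:1
Op 8: write(P0, v3, 135). refcount(pp6)=1 -> write in place. 7 ppages; refcounts: pp0:2 pp1:2 pp2:3 pp3:2 pp4:1 pp5:1 pp6:1

Answer: 2 2 3 2 1 1 1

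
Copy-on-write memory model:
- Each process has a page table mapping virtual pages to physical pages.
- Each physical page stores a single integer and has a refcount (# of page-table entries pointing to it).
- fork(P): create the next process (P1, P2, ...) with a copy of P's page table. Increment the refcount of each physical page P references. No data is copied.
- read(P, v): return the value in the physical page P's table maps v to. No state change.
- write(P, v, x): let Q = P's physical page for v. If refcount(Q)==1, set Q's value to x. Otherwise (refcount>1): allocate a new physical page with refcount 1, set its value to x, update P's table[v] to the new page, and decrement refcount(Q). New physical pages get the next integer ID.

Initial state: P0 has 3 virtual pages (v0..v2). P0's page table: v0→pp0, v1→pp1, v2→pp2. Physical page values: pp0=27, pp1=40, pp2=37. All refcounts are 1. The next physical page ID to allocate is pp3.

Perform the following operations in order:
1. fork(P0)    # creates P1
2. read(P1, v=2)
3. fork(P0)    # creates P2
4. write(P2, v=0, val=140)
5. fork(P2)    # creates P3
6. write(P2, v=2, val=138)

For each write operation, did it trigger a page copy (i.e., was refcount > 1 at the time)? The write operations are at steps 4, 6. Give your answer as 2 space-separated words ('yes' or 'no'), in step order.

Op 1: fork(P0) -> P1. 3 ppages; refcounts: pp0:2 pp1:2 pp2:2
Op 2: read(P1, v2) -> 37. No state change.
Op 3: fork(P0) -> P2. 3 ppages; refcounts: pp0:3 pp1:3 pp2:3
Op 4: write(P2, v0, 140). refcount(pp0)=3>1 -> COPY to pp3. 4 ppages; refcounts: pp0:2 pp1:3 pp2:3 pp3:1
Op 5: fork(P2) -> P3. 4 ppages; refcounts: pp0:2 pp1:4 pp2:4 pp3:2
Op 6: write(P2, v2, 138). refcount(pp2)=4>1 -> COPY to pp4. 5 ppages; refcounts: pp0:2 pp1:4 pp2:3 pp3:2 pp4:1

yes yes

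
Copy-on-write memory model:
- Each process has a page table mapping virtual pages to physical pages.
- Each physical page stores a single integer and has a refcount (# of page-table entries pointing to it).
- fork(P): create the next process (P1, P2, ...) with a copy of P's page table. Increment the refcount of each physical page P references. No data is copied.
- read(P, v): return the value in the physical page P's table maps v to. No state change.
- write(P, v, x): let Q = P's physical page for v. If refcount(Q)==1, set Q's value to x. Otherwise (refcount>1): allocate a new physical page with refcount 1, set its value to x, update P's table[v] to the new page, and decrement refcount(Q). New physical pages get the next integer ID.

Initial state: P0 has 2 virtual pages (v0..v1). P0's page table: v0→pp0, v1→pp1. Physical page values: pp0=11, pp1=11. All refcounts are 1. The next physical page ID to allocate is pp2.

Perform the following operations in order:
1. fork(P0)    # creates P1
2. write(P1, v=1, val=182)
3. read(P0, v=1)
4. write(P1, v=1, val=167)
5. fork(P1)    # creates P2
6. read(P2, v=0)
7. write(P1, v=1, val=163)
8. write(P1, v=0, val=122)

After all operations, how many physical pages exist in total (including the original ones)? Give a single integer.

Op 1: fork(P0) -> P1. 2 ppages; refcounts: pp0:2 pp1:2
Op 2: write(P1, v1, 182). refcount(pp1)=2>1 -> COPY to pp2. 3 ppages; refcounts: pp0:2 pp1:1 pp2:1
Op 3: read(P0, v1) -> 11. No state change.
Op 4: write(P1, v1, 167). refcount(pp2)=1 -> write in place. 3 ppages; refcounts: pp0:2 pp1:1 pp2:1
Op 5: fork(P1) -> P2. 3 ppages; refcounts: pp0:3 pp1:1 pp2:2
Op 6: read(P2, v0) -> 11. No state change.
Op 7: write(P1, v1, 163). refcount(pp2)=2>1 -> COPY to pp3. 4 ppages; refcounts: pp0:3 pp1:1 pp2:1 pp3:1
Op 8: write(P1, v0, 122). refcount(pp0)=3>1 -> COPY to pp4. 5 ppages; refcounts: pp0:2 pp1:1 pp2:1 pp3:1 pp4:1

Answer: 5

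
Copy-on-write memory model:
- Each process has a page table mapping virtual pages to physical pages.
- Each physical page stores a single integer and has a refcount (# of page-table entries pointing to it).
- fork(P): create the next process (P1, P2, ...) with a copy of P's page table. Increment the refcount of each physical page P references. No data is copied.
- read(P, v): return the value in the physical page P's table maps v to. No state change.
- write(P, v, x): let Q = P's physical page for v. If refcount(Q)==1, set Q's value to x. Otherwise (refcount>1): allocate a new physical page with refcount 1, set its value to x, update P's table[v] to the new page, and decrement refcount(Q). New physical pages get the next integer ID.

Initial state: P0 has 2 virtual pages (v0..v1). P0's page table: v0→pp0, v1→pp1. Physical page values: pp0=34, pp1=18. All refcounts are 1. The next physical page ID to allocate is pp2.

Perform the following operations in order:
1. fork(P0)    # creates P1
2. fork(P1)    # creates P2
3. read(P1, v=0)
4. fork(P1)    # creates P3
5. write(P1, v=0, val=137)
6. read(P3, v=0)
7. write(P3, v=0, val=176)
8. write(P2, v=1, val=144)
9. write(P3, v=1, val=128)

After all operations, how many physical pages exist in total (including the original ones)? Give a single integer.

Answer: 6

Derivation:
Op 1: fork(P0) -> P1. 2 ppages; refcounts: pp0:2 pp1:2
Op 2: fork(P1) -> P2. 2 ppages; refcounts: pp0:3 pp1:3
Op 3: read(P1, v0) -> 34. No state change.
Op 4: fork(P1) -> P3. 2 ppages; refcounts: pp0:4 pp1:4
Op 5: write(P1, v0, 137). refcount(pp0)=4>1 -> COPY to pp2. 3 ppages; refcounts: pp0:3 pp1:4 pp2:1
Op 6: read(P3, v0) -> 34. No state change.
Op 7: write(P3, v0, 176). refcount(pp0)=3>1 -> COPY to pp3. 4 ppages; refcounts: pp0:2 pp1:4 pp2:1 pp3:1
Op 8: write(P2, v1, 144). refcount(pp1)=4>1 -> COPY to pp4. 5 ppages; refcounts: pp0:2 pp1:3 pp2:1 pp3:1 pp4:1
Op 9: write(P3, v1, 128). refcount(pp1)=3>1 -> COPY to pp5. 6 ppages; refcounts: pp0:2 pp1:2 pp2:1 pp3:1 pp4:1 pp5:1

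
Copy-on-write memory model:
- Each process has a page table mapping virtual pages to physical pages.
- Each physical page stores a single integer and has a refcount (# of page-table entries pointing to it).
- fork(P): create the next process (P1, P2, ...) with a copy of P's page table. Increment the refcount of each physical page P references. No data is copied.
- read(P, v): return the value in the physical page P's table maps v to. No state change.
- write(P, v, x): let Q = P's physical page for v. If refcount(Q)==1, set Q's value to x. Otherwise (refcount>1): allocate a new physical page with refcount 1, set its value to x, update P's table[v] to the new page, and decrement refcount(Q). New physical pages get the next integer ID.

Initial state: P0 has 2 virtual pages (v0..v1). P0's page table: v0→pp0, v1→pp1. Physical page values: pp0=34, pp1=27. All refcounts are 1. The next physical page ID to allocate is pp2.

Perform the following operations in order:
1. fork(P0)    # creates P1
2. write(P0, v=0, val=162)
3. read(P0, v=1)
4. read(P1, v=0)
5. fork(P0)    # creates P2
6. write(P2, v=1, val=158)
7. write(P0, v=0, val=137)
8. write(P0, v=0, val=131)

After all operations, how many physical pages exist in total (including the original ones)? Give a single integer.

Answer: 5

Derivation:
Op 1: fork(P0) -> P1. 2 ppages; refcounts: pp0:2 pp1:2
Op 2: write(P0, v0, 162). refcount(pp0)=2>1 -> COPY to pp2. 3 ppages; refcounts: pp0:1 pp1:2 pp2:1
Op 3: read(P0, v1) -> 27. No state change.
Op 4: read(P1, v0) -> 34. No state change.
Op 5: fork(P0) -> P2. 3 ppages; refcounts: pp0:1 pp1:3 pp2:2
Op 6: write(P2, v1, 158). refcount(pp1)=3>1 -> COPY to pp3. 4 ppages; refcounts: pp0:1 pp1:2 pp2:2 pp3:1
Op 7: write(P0, v0, 137). refcount(pp2)=2>1 -> COPY to pp4. 5 ppages; refcounts: pp0:1 pp1:2 pp2:1 pp3:1 pp4:1
Op 8: write(P0, v0, 131). refcount(pp4)=1 -> write in place. 5 ppages; refcounts: pp0:1 pp1:2 pp2:1 pp3:1 pp4:1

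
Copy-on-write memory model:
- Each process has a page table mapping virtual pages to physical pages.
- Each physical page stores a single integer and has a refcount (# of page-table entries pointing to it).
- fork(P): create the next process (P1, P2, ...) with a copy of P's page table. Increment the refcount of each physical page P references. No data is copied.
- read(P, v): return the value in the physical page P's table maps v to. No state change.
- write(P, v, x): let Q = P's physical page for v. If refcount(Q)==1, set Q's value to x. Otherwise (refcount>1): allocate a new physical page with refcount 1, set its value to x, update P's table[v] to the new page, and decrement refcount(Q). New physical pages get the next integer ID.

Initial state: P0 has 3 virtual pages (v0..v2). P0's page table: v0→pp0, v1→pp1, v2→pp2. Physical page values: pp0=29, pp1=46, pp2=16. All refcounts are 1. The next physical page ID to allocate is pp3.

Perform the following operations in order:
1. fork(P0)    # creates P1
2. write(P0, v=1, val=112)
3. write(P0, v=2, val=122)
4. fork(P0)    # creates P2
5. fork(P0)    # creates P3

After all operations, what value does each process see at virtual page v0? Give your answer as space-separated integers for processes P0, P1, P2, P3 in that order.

Answer: 29 29 29 29

Derivation:
Op 1: fork(P0) -> P1. 3 ppages; refcounts: pp0:2 pp1:2 pp2:2
Op 2: write(P0, v1, 112). refcount(pp1)=2>1 -> COPY to pp3. 4 ppages; refcounts: pp0:2 pp1:1 pp2:2 pp3:1
Op 3: write(P0, v2, 122). refcount(pp2)=2>1 -> COPY to pp4. 5 ppages; refcounts: pp0:2 pp1:1 pp2:1 pp3:1 pp4:1
Op 4: fork(P0) -> P2. 5 ppages; refcounts: pp0:3 pp1:1 pp2:1 pp3:2 pp4:2
Op 5: fork(P0) -> P3. 5 ppages; refcounts: pp0:4 pp1:1 pp2:1 pp3:3 pp4:3
P0: v0 -> pp0 = 29
P1: v0 -> pp0 = 29
P2: v0 -> pp0 = 29
P3: v0 -> pp0 = 29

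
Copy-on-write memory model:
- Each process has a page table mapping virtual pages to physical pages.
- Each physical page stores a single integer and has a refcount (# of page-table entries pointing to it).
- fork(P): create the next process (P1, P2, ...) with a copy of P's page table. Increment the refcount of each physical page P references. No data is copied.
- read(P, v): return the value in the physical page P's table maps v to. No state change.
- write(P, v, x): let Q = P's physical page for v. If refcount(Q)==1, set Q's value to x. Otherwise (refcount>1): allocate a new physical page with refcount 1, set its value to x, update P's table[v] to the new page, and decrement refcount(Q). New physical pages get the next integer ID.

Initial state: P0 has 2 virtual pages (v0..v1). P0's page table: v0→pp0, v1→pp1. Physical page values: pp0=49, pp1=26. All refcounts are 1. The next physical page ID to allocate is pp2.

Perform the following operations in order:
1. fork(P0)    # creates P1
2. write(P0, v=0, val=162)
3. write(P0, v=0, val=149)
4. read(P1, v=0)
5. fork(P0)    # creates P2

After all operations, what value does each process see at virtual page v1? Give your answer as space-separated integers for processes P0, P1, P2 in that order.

Answer: 26 26 26

Derivation:
Op 1: fork(P0) -> P1. 2 ppages; refcounts: pp0:2 pp1:2
Op 2: write(P0, v0, 162). refcount(pp0)=2>1 -> COPY to pp2. 3 ppages; refcounts: pp0:1 pp1:2 pp2:1
Op 3: write(P0, v0, 149). refcount(pp2)=1 -> write in place. 3 ppages; refcounts: pp0:1 pp1:2 pp2:1
Op 4: read(P1, v0) -> 49. No state change.
Op 5: fork(P0) -> P2. 3 ppages; refcounts: pp0:1 pp1:3 pp2:2
P0: v1 -> pp1 = 26
P1: v1 -> pp1 = 26
P2: v1 -> pp1 = 26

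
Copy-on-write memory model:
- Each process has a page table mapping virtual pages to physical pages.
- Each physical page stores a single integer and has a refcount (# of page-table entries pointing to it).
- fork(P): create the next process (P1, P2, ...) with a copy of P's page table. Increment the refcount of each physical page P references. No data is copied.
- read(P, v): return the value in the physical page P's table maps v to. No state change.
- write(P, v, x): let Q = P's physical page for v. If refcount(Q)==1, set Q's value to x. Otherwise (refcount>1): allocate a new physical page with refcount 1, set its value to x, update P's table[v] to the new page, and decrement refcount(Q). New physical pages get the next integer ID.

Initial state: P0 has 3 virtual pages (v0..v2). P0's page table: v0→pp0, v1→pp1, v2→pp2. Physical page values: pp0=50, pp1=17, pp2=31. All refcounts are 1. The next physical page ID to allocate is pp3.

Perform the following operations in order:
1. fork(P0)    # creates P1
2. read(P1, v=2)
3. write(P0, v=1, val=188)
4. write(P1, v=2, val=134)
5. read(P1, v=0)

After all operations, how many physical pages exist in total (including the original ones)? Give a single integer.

Answer: 5

Derivation:
Op 1: fork(P0) -> P1. 3 ppages; refcounts: pp0:2 pp1:2 pp2:2
Op 2: read(P1, v2) -> 31. No state change.
Op 3: write(P0, v1, 188). refcount(pp1)=2>1 -> COPY to pp3. 4 ppages; refcounts: pp0:2 pp1:1 pp2:2 pp3:1
Op 4: write(P1, v2, 134). refcount(pp2)=2>1 -> COPY to pp4. 5 ppages; refcounts: pp0:2 pp1:1 pp2:1 pp3:1 pp4:1
Op 5: read(P1, v0) -> 50. No state change.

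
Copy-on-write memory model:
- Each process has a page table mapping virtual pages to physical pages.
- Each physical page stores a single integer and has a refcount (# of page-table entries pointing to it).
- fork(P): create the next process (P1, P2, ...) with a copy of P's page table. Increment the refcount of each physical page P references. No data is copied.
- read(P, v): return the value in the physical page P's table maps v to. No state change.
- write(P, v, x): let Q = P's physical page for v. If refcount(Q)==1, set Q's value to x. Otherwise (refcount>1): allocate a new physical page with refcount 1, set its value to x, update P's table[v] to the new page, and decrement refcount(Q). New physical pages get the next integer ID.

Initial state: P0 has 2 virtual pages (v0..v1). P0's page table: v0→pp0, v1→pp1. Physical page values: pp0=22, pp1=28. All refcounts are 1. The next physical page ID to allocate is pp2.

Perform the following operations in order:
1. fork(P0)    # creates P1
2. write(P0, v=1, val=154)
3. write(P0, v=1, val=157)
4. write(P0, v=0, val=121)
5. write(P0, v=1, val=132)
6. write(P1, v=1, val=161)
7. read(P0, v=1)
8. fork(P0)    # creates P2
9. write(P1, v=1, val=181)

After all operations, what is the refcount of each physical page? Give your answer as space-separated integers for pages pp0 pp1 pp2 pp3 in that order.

Op 1: fork(P0) -> P1. 2 ppages; refcounts: pp0:2 pp1:2
Op 2: write(P0, v1, 154). refcount(pp1)=2>1 -> COPY to pp2. 3 ppages; refcounts: pp0:2 pp1:1 pp2:1
Op 3: write(P0, v1, 157). refcount(pp2)=1 -> write in place. 3 ppages; refcounts: pp0:2 pp1:1 pp2:1
Op 4: write(P0, v0, 121). refcount(pp0)=2>1 -> COPY to pp3. 4 ppages; refcounts: pp0:1 pp1:1 pp2:1 pp3:1
Op 5: write(P0, v1, 132). refcount(pp2)=1 -> write in place. 4 ppages; refcounts: pp0:1 pp1:1 pp2:1 pp3:1
Op 6: write(P1, v1, 161). refcount(pp1)=1 -> write in place. 4 ppages; refcounts: pp0:1 pp1:1 pp2:1 pp3:1
Op 7: read(P0, v1) -> 132. No state change.
Op 8: fork(P0) -> P2. 4 ppages; refcounts: pp0:1 pp1:1 pp2:2 pp3:2
Op 9: write(P1, v1, 181). refcount(pp1)=1 -> write in place. 4 ppages; refcounts: pp0:1 pp1:1 pp2:2 pp3:2

Answer: 1 1 2 2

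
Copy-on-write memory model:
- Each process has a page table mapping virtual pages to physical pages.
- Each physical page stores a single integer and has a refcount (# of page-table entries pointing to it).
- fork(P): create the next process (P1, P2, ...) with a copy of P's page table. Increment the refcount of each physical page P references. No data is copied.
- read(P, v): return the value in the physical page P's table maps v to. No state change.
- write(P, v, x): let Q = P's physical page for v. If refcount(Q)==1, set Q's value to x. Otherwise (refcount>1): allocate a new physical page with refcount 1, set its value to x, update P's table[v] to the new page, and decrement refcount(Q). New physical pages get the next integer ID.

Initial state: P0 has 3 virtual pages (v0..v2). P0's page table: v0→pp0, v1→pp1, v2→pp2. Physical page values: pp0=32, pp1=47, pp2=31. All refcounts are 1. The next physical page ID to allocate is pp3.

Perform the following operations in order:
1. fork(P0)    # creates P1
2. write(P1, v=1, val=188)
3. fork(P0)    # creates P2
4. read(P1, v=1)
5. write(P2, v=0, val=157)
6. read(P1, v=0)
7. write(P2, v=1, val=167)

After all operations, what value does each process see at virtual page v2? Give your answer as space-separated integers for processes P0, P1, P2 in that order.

Answer: 31 31 31

Derivation:
Op 1: fork(P0) -> P1. 3 ppages; refcounts: pp0:2 pp1:2 pp2:2
Op 2: write(P1, v1, 188). refcount(pp1)=2>1 -> COPY to pp3. 4 ppages; refcounts: pp0:2 pp1:1 pp2:2 pp3:1
Op 3: fork(P0) -> P2. 4 ppages; refcounts: pp0:3 pp1:2 pp2:3 pp3:1
Op 4: read(P1, v1) -> 188. No state change.
Op 5: write(P2, v0, 157). refcount(pp0)=3>1 -> COPY to pp4. 5 ppages; refcounts: pp0:2 pp1:2 pp2:3 pp3:1 pp4:1
Op 6: read(P1, v0) -> 32. No state change.
Op 7: write(P2, v1, 167). refcount(pp1)=2>1 -> COPY to pp5. 6 ppages; refcounts: pp0:2 pp1:1 pp2:3 pp3:1 pp4:1 pp5:1
P0: v2 -> pp2 = 31
P1: v2 -> pp2 = 31
P2: v2 -> pp2 = 31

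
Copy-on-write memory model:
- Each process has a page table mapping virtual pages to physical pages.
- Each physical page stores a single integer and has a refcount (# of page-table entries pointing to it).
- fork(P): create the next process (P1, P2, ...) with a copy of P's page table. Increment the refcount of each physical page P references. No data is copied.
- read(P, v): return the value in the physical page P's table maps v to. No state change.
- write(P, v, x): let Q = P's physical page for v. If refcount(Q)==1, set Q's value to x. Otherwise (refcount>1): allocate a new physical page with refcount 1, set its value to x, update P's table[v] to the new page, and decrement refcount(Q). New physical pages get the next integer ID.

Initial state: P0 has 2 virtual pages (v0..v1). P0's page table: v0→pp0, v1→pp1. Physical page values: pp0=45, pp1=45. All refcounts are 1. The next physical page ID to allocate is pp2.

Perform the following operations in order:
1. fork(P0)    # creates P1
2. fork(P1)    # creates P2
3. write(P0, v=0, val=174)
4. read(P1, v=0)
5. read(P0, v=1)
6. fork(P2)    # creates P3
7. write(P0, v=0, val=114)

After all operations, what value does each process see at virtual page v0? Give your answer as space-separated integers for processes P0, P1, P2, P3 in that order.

Op 1: fork(P0) -> P1. 2 ppages; refcounts: pp0:2 pp1:2
Op 2: fork(P1) -> P2. 2 ppages; refcounts: pp0:3 pp1:3
Op 3: write(P0, v0, 174). refcount(pp0)=3>1 -> COPY to pp2. 3 ppages; refcounts: pp0:2 pp1:3 pp2:1
Op 4: read(P1, v0) -> 45. No state change.
Op 5: read(P0, v1) -> 45. No state change.
Op 6: fork(P2) -> P3. 3 ppages; refcounts: pp0:3 pp1:4 pp2:1
Op 7: write(P0, v0, 114). refcount(pp2)=1 -> write in place. 3 ppages; refcounts: pp0:3 pp1:4 pp2:1
P0: v0 -> pp2 = 114
P1: v0 -> pp0 = 45
P2: v0 -> pp0 = 45
P3: v0 -> pp0 = 45

Answer: 114 45 45 45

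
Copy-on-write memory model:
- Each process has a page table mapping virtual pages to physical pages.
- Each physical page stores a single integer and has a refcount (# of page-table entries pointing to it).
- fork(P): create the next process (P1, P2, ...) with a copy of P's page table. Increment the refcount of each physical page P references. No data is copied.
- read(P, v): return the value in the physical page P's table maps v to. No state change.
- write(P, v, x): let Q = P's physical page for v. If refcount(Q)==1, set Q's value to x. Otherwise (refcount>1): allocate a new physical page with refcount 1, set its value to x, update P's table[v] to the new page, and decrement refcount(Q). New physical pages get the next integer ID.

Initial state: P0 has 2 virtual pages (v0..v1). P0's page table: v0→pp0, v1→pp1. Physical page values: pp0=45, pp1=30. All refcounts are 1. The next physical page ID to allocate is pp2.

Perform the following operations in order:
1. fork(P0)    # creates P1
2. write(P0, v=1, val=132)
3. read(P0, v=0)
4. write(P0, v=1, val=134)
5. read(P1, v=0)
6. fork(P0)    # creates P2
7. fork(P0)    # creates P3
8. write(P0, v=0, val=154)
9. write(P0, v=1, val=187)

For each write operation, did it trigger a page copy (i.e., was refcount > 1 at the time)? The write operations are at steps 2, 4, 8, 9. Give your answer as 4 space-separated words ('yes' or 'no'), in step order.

Op 1: fork(P0) -> P1. 2 ppages; refcounts: pp0:2 pp1:2
Op 2: write(P0, v1, 132). refcount(pp1)=2>1 -> COPY to pp2. 3 ppages; refcounts: pp0:2 pp1:1 pp2:1
Op 3: read(P0, v0) -> 45. No state change.
Op 4: write(P0, v1, 134). refcount(pp2)=1 -> write in place. 3 ppages; refcounts: pp0:2 pp1:1 pp2:1
Op 5: read(P1, v0) -> 45. No state change.
Op 6: fork(P0) -> P2. 3 ppages; refcounts: pp0:3 pp1:1 pp2:2
Op 7: fork(P0) -> P3. 3 ppages; refcounts: pp0:4 pp1:1 pp2:3
Op 8: write(P0, v0, 154). refcount(pp0)=4>1 -> COPY to pp3. 4 ppages; refcounts: pp0:3 pp1:1 pp2:3 pp3:1
Op 9: write(P0, v1, 187). refcount(pp2)=3>1 -> COPY to pp4. 5 ppages; refcounts: pp0:3 pp1:1 pp2:2 pp3:1 pp4:1

yes no yes yes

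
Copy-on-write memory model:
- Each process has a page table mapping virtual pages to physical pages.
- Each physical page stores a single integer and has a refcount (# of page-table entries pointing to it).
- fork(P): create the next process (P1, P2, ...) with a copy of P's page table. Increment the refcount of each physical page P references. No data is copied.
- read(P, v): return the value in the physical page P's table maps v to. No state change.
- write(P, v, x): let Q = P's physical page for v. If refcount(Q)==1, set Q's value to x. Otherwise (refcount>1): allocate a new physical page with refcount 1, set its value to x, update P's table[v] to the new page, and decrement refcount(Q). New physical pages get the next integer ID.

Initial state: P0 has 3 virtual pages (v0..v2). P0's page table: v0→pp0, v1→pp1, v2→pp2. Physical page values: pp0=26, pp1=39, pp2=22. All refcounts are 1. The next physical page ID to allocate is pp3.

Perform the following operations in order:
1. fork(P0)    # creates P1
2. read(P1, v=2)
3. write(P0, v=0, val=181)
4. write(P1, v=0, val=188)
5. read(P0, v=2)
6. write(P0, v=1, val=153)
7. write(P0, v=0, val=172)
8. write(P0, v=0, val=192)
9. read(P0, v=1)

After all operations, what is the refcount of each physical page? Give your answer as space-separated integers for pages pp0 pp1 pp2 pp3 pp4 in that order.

Op 1: fork(P0) -> P1. 3 ppages; refcounts: pp0:2 pp1:2 pp2:2
Op 2: read(P1, v2) -> 22. No state change.
Op 3: write(P0, v0, 181). refcount(pp0)=2>1 -> COPY to pp3. 4 ppages; refcounts: pp0:1 pp1:2 pp2:2 pp3:1
Op 4: write(P1, v0, 188). refcount(pp0)=1 -> write in place. 4 ppages; refcounts: pp0:1 pp1:2 pp2:2 pp3:1
Op 5: read(P0, v2) -> 22. No state change.
Op 6: write(P0, v1, 153). refcount(pp1)=2>1 -> COPY to pp4. 5 ppages; refcounts: pp0:1 pp1:1 pp2:2 pp3:1 pp4:1
Op 7: write(P0, v0, 172). refcount(pp3)=1 -> write in place. 5 ppages; refcounts: pp0:1 pp1:1 pp2:2 pp3:1 pp4:1
Op 8: write(P0, v0, 192). refcount(pp3)=1 -> write in place. 5 ppages; refcounts: pp0:1 pp1:1 pp2:2 pp3:1 pp4:1
Op 9: read(P0, v1) -> 153. No state change.

Answer: 1 1 2 1 1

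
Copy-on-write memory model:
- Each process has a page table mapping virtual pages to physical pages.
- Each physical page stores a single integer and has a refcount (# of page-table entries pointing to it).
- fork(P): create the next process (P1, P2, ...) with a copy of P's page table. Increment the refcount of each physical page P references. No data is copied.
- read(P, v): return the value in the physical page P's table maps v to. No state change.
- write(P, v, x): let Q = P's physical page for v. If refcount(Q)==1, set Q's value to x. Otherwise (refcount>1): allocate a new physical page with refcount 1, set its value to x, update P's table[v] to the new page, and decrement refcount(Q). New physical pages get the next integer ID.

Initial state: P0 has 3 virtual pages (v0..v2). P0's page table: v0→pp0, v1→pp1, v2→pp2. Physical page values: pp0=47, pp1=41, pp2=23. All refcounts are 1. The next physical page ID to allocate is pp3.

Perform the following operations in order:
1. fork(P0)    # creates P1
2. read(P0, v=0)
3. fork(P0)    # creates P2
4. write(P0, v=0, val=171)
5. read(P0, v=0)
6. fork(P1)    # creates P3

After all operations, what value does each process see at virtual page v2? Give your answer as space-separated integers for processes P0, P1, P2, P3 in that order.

Answer: 23 23 23 23

Derivation:
Op 1: fork(P0) -> P1. 3 ppages; refcounts: pp0:2 pp1:2 pp2:2
Op 2: read(P0, v0) -> 47. No state change.
Op 3: fork(P0) -> P2. 3 ppages; refcounts: pp0:3 pp1:3 pp2:3
Op 4: write(P0, v0, 171). refcount(pp0)=3>1 -> COPY to pp3. 4 ppages; refcounts: pp0:2 pp1:3 pp2:3 pp3:1
Op 5: read(P0, v0) -> 171. No state change.
Op 6: fork(P1) -> P3. 4 ppages; refcounts: pp0:3 pp1:4 pp2:4 pp3:1
P0: v2 -> pp2 = 23
P1: v2 -> pp2 = 23
P2: v2 -> pp2 = 23
P3: v2 -> pp2 = 23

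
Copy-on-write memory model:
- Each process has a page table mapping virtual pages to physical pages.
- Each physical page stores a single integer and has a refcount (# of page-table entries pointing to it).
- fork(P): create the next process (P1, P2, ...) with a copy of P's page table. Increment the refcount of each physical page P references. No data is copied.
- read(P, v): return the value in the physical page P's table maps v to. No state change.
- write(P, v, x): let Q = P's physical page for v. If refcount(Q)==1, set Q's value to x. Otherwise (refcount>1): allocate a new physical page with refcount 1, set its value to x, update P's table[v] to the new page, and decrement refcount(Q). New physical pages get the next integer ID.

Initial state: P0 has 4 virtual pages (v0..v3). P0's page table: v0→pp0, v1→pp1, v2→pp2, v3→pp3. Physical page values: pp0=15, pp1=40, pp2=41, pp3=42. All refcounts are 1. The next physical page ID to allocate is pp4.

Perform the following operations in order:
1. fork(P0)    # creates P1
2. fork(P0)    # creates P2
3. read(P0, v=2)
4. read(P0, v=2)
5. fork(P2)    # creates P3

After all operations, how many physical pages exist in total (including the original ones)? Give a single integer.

Answer: 4

Derivation:
Op 1: fork(P0) -> P1. 4 ppages; refcounts: pp0:2 pp1:2 pp2:2 pp3:2
Op 2: fork(P0) -> P2. 4 ppages; refcounts: pp0:3 pp1:3 pp2:3 pp3:3
Op 3: read(P0, v2) -> 41. No state change.
Op 4: read(P0, v2) -> 41. No state change.
Op 5: fork(P2) -> P3. 4 ppages; refcounts: pp0:4 pp1:4 pp2:4 pp3:4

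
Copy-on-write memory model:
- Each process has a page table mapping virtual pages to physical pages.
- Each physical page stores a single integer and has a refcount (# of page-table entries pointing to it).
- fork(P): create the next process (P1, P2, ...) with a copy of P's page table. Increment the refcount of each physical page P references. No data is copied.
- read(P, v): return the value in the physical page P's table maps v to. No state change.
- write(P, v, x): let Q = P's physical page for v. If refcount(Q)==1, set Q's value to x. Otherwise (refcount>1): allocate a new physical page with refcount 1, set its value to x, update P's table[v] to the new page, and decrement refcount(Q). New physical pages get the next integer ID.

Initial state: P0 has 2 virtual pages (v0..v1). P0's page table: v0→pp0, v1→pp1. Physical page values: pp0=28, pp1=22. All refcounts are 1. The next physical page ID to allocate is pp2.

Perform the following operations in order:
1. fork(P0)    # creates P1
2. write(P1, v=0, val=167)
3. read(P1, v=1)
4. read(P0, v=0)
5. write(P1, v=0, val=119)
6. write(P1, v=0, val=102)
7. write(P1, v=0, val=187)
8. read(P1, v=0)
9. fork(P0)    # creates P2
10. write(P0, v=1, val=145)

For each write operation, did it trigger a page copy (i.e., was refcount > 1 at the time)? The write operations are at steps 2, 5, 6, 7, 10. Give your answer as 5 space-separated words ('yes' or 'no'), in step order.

Op 1: fork(P0) -> P1. 2 ppages; refcounts: pp0:2 pp1:2
Op 2: write(P1, v0, 167). refcount(pp0)=2>1 -> COPY to pp2. 3 ppages; refcounts: pp0:1 pp1:2 pp2:1
Op 3: read(P1, v1) -> 22. No state change.
Op 4: read(P0, v0) -> 28. No state change.
Op 5: write(P1, v0, 119). refcount(pp2)=1 -> write in place. 3 ppages; refcounts: pp0:1 pp1:2 pp2:1
Op 6: write(P1, v0, 102). refcount(pp2)=1 -> write in place. 3 ppages; refcounts: pp0:1 pp1:2 pp2:1
Op 7: write(P1, v0, 187). refcount(pp2)=1 -> write in place. 3 ppages; refcounts: pp0:1 pp1:2 pp2:1
Op 8: read(P1, v0) -> 187. No state change.
Op 9: fork(P0) -> P2. 3 ppages; refcounts: pp0:2 pp1:3 pp2:1
Op 10: write(P0, v1, 145). refcount(pp1)=3>1 -> COPY to pp3. 4 ppages; refcounts: pp0:2 pp1:2 pp2:1 pp3:1

yes no no no yes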